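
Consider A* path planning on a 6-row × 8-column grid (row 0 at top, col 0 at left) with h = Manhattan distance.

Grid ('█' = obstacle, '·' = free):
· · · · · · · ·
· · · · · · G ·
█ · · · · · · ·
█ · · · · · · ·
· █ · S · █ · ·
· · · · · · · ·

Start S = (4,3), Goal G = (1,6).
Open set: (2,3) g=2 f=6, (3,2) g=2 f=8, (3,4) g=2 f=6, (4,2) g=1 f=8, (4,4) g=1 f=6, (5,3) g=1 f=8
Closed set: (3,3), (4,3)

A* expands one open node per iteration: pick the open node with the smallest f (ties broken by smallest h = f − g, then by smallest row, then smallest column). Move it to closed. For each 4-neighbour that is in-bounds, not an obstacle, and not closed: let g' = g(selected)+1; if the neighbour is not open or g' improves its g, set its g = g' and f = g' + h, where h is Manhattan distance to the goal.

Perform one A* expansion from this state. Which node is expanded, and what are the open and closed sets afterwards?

expanded=(2,3); open=[(1,3) g=3 f=6, (2,2) g=3 f=8, (2,4) g=3 f=6, (3,2) g=2 f=8, (3,4) g=2 f=6, (4,2) g=1 f=8, (4,4) g=1 f=6, (5,3) g=1 f=8]; closed=[(2,3), (3,3), (4,3)]

step 1: expand (2,3) (f=6, h=4) → closed; open now [(1,3) g=3 f=6, (2,2) g=3 f=8, (2,4) g=3 f=6, (3,2) g=2 f=8, (3,4) g=2 f=6, (4,2) g=1 f=8, (4,4) g=1 f=6, (5,3) g=1 f=8]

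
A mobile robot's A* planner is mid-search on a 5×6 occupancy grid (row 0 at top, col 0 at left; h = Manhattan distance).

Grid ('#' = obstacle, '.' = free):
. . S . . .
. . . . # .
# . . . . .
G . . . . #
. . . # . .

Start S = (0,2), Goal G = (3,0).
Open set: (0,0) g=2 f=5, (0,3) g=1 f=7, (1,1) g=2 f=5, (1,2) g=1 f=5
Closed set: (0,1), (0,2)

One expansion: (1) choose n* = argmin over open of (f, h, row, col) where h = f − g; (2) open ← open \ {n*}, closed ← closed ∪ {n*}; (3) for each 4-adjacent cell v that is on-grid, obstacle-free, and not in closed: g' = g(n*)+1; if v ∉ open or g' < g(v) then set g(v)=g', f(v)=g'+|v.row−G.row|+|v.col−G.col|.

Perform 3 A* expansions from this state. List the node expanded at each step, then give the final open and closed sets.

order=[(0,0) → (1,0) → (1,1)]; open=[(0,3) g=1 f=7, (1,2) g=1 f=5, (2,1) g=3 f=5]; closed=[(0,0), (0,1), (0,2), (1,0), (1,1)]

step 1: expand (0,0) (f=5, h=3) → closed; open now [(0,3) g=1 f=7, (1,0) g=3 f=5, (1,1) g=2 f=5, (1,2) g=1 f=5]
step 2: expand (1,0) (f=5, h=2) → closed; open now [(0,3) g=1 f=7, (1,1) g=2 f=5, (1,2) g=1 f=5]
step 3: expand (1,1) (f=5, h=3) → closed; open now [(0,3) g=1 f=7, (1,2) g=1 f=5, (2,1) g=3 f=5]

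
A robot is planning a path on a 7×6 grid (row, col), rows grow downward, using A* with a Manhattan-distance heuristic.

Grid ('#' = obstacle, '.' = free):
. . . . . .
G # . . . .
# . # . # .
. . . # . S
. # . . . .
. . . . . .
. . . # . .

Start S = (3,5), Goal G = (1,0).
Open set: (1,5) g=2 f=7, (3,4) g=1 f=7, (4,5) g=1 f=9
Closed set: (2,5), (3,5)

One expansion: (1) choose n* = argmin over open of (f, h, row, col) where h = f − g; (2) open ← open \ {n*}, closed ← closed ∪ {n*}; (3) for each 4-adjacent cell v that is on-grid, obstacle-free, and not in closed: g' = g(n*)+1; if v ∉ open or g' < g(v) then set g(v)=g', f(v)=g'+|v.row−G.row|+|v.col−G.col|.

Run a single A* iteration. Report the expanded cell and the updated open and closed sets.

expanded=(1,5); open=[(0,5) g=3 f=9, (1,4) g=3 f=7, (3,4) g=1 f=7, (4,5) g=1 f=9]; closed=[(1,5), (2,5), (3,5)]

step 1: expand (1,5) (f=7, h=5) → closed; open now [(0,5) g=3 f=9, (1,4) g=3 f=7, (3,4) g=1 f=7, (4,5) g=1 f=9]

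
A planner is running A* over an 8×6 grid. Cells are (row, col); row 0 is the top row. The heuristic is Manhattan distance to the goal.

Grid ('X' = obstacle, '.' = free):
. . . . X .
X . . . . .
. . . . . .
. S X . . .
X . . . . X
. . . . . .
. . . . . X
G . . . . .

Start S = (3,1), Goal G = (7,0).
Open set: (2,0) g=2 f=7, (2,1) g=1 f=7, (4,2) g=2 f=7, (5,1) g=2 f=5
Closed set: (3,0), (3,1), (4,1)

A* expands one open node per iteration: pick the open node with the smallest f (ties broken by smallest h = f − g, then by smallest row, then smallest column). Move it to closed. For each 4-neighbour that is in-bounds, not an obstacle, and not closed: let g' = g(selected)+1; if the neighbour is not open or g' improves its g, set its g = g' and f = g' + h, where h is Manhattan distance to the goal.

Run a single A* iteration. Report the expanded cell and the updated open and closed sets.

expanded=(5,1); open=[(2,0) g=2 f=7, (2,1) g=1 f=7, (4,2) g=2 f=7, (5,0) g=3 f=5, (5,2) g=3 f=7, (6,1) g=3 f=5]; closed=[(3,0), (3,1), (4,1), (5,1)]

step 1: expand (5,1) (f=5, h=3) → closed; open now [(2,0) g=2 f=7, (2,1) g=1 f=7, (4,2) g=2 f=7, (5,0) g=3 f=5, (5,2) g=3 f=7, (6,1) g=3 f=5]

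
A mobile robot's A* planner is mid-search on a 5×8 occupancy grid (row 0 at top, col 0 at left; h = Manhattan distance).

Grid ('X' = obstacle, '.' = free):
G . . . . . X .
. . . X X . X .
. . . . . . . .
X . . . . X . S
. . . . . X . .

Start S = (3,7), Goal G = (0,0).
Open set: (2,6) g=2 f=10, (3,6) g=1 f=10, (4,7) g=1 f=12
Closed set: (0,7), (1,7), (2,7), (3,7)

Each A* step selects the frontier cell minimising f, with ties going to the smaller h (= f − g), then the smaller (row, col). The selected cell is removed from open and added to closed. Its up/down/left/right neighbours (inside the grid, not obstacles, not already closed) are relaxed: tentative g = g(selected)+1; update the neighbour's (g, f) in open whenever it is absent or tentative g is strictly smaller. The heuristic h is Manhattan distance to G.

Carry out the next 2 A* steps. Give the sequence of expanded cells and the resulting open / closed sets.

step 1: expand (2,6) (f=10, h=8) → closed; open now [(2,5) g=3 f=10, (3,6) g=1 f=10, (4,7) g=1 f=12]
step 2: expand (2,5) (f=10, h=7) → closed; open now [(1,5) g=4 f=10, (2,4) g=4 f=10, (3,6) g=1 f=10, (4,7) g=1 f=12]

order=[(2,6) → (2,5)]; open=[(1,5) g=4 f=10, (2,4) g=4 f=10, (3,6) g=1 f=10, (4,7) g=1 f=12]; closed=[(0,7), (1,7), (2,5), (2,6), (2,7), (3,7)]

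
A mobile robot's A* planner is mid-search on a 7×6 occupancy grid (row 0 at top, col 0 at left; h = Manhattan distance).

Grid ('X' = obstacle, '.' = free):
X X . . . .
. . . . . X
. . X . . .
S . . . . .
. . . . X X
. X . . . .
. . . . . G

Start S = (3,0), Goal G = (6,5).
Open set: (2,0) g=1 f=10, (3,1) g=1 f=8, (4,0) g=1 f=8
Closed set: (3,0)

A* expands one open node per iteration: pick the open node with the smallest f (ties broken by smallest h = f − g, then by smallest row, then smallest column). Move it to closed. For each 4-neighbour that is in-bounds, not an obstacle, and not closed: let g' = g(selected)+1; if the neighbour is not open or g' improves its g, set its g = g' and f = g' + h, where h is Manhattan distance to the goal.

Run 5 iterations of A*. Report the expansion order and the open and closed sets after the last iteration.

step 1: expand (3,1) (f=8, h=7) → closed; open now [(2,0) g=1 f=10, (2,1) g=2 f=10, (3,2) g=2 f=8, (4,0) g=1 f=8, (4,1) g=2 f=8]
step 2: expand (3,2) (f=8, h=6) → closed; open now [(2,0) g=1 f=10, (2,1) g=2 f=10, (3,3) g=3 f=8, (4,0) g=1 f=8, (4,1) g=2 f=8, (4,2) g=3 f=8]
step 3: expand (3,3) (f=8, h=5) → closed; open now [(2,0) g=1 f=10, (2,1) g=2 f=10, (2,3) g=4 f=10, (3,4) g=4 f=8, (4,0) g=1 f=8, (4,1) g=2 f=8, (4,2) g=3 f=8, (4,3) g=4 f=8]
step 4: expand (3,4) (f=8, h=4) → closed; open now [(2,0) g=1 f=10, (2,1) g=2 f=10, (2,3) g=4 f=10, (2,4) g=5 f=10, (3,5) g=5 f=8, (4,0) g=1 f=8, (4,1) g=2 f=8, (4,2) g=3 f=8, (4,3) g=4 f=8]
step 5: expand (3,5) (f=8, h=3) → closed; open now [(2,0) g=1 f=10, (2,1) g=2 f=10, (2,3) g=4 f=10, (2,4) g=5 f=10, (2,5) g=6 f=10, (4,0) g=1 f=8, (4,1) g=2 f=8, (4,2) g=3 f=8, (4,3) g=4 f=8]

order=[(3,1) → (3,2) → (3,3) → (3,4) → (3,5)]; open=[(2,0) g=1 f=10, (2,1) g=2 f=10, (2,3) g=4 f=10, (2,4) g=5 f=10, (2,5) g=6 f=10, (4,0) g=1 f=8, (4,1) g=2 f=8, (4,2) g=3 f=8, (4,3) g=4 f=8]; closed=[(3,0), (3,1), (3,2), (3,3), (3,4), (3,5)]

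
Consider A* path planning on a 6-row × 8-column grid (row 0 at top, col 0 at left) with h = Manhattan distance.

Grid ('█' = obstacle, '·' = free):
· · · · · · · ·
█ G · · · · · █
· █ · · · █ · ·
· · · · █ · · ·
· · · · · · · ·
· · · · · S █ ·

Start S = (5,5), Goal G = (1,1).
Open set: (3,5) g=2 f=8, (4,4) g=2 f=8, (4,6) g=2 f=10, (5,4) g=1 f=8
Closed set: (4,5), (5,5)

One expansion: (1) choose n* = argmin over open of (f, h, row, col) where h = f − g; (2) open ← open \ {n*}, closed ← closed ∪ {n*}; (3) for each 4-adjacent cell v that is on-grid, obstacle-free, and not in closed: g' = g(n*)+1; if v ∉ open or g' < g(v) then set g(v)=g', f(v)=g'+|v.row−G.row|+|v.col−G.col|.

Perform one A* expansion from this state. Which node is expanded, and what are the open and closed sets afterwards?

expanded=(3,5); open=[(3,6) g=3 f=10, (4,4) g=2 f=8, (4,6) g=2 f=10, (5,4) g=1 f=8]; closed=[(3,5), (4,5), (5,5)]

step 1: expand (3,5) (f=8, h=6) → closed; open now [(3,6) g=3 f=10, (4,4) g=2 f=8, (4,6) g=2 f=10, (5,4) g=1 f=8]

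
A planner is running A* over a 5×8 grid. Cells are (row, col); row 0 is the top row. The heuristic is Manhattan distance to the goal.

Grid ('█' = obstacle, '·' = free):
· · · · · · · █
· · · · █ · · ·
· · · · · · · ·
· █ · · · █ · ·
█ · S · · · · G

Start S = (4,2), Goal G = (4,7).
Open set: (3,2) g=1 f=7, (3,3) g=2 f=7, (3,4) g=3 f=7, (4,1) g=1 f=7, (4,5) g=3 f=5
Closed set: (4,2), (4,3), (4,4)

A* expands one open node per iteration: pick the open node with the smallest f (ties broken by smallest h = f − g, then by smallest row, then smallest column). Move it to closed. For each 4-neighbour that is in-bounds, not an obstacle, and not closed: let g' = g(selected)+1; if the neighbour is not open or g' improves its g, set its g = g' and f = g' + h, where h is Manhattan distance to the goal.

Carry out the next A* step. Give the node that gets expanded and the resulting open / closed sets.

step 1: expand (4,5) (f=5, h=2) → closed; open now [(3,2) g=1 f=7, (3,3) g=2 f=7, (3,4) g=3 f=7, (4,1) g=1 f=7, (4,6) g=4 f=5]

expanded=(4,5); open=[(3,2) g=1 f=7, (3,3) g=2 f=7, (3,4) g=3 f=7, (4,1) g=1 f=7, (4,6) g=4 f=5]; closed=[(4,2), (4,3), (4,4), (4,5)]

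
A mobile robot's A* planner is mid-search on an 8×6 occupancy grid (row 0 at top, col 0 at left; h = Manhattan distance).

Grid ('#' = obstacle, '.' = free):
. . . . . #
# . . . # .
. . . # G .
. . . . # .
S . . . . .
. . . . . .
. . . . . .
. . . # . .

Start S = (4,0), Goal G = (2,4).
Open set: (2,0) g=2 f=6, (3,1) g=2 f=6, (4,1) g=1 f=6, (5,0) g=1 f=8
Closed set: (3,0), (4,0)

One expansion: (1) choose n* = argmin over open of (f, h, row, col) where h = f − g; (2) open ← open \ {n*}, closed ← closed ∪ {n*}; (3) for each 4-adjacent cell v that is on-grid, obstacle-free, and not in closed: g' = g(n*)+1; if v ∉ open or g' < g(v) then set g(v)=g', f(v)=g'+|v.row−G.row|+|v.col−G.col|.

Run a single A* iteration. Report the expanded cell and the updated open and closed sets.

step 1: expand (2,0) (f=6, h=4) → closed; open now [(2,1) g=3 f=6, (3,1) g=2 f=6, (4,1) g=1 f=6, (5,0) g=1 f=8]

expanded=(2,0); open=[(2,1) g=3 f=6, (3,1) g=2 f=6, (4,1) g=1 f=6, (5,0) g=1 f=8]; closed=[(2,0), (3,0), (4,0)]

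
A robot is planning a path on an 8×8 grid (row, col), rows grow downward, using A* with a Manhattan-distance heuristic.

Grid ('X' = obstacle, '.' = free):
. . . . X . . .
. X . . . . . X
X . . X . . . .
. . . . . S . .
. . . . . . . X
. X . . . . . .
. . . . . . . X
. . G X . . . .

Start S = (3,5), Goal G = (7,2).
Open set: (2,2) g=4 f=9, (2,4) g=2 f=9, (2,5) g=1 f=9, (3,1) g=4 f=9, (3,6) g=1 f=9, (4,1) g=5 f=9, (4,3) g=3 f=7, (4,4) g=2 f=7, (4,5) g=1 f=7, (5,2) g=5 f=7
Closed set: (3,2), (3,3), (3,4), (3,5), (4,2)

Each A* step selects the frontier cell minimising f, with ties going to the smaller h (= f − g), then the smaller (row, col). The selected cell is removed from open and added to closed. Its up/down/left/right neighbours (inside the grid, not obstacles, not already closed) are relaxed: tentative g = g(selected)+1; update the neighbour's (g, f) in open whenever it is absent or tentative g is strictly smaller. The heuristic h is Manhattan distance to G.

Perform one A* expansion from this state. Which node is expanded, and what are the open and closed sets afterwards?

step 1: expand (5,2) (f=7, h=2) → closed; open now [(2,2) g=4 f=9, (2,4) g=2 f=9, (2,5) g=1 f=9, (3,1) g=4 f=9, (3,6) g=1 f=9, (4,1) g=5 f=9, (4,3) g=3 f=7, (4,4) g=2 f=7, (4,5) g=1 f=7, (5,3) g=6 f=9, (6,2) g=6 f=7]

expanded=(5,2); open=[(2,2) g=4 f=9, (2,4) g=2 f=9, (2,5) g=1 f=9, (3,1) g=4 f=9, (3,6) g=1 f=9, (4,1) g=5 f=9, (4,3) g=3 f=7, (4,4) g=2 f=7, (4,5) g=1 f=7, (5,3) g=6 f=9, (6,2) g=6 f=7]; closed=[(3,2), (3,3), (3,4), (3,5), (4,2), (5,2)]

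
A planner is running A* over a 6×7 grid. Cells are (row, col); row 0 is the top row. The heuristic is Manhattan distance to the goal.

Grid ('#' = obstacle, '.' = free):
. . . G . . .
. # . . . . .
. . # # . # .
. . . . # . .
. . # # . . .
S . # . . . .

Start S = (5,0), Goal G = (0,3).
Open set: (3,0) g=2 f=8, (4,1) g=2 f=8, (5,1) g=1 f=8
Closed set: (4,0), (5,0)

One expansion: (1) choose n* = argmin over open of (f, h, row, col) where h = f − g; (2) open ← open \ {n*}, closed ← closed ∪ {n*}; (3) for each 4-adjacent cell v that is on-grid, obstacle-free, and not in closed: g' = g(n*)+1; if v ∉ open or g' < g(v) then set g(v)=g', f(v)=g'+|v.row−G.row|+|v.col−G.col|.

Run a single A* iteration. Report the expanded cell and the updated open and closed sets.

expanded=(3,0); open=[(2,0) g=3 f=8, (3,1) g=3 f=8, (4,1) g=2 f=8, (5,1) g=1 f=8]; closed=[(3,0), (4,0), (5,0)]

step 1: expand (3,0) (f=8, h=6) → closed; open now [(2,0) g=3 f=8, (3,1) g=3 f=8, (4,1) g=2 f=8, (5,1) g=1 f=8]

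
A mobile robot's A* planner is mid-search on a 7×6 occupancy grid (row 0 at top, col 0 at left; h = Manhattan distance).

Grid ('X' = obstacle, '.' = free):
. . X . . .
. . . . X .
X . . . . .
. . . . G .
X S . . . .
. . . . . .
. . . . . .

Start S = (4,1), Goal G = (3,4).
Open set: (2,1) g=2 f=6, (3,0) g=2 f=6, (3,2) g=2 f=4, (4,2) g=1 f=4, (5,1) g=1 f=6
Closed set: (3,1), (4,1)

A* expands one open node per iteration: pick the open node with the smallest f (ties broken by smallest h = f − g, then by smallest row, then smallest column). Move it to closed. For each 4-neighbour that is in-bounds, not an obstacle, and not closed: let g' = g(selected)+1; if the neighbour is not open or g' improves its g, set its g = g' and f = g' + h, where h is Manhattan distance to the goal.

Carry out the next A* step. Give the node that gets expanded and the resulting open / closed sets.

expanded=(3,2); open=[(2,1) g=2 f=6, (2,2) g=3 f=6, (3,0) g=2 f=6, (3,3) g=3 f=4, (4,2) g=1 f=4, (5,1) g=1 f=6]; closed=[(3,1), (3,2), (4,1)]

step 1: expand (3,2) (f=4, h=2) → closed; open now [(2,1) g=2 f=6, (2,2) g=3 f=6, (3,0) g=2 f=6, (3,3) g=3 f=4, (4,2) g=1 f=4, (5,1) g=1 f=6]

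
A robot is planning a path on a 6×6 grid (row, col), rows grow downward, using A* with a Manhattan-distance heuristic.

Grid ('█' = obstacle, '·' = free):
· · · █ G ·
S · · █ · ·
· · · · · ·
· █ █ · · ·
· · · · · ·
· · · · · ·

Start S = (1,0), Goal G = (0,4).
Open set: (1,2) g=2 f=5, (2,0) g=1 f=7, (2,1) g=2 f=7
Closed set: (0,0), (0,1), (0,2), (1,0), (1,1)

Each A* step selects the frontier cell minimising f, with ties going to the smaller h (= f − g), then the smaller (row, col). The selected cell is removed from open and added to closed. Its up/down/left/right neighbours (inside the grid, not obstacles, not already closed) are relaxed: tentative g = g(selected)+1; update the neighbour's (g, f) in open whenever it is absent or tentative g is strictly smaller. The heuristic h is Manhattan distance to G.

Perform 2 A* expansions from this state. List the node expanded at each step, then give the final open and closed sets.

step 1: expand (1,2) (f=5, h=3) → closed; open now [(2,0) g=1 f=7, (2,1) g=2 f=7, (2,2) g=3 f=7]
step 2: expand (2,2) (f=7, h=4) → closed; open now [(2,0) g=1 f=7, (2,1) g=2 f=7, (2,3) g=4 f=7]

order=[(1,2) → (2,2)]; open=[(2,0) g=1 f=7, (2,1) g=2 f=7, (2,3) g=4 f=7]; closed=[(0,0), (0,1), (0,2), (1,0), (1,1), (1,2), (2,2)]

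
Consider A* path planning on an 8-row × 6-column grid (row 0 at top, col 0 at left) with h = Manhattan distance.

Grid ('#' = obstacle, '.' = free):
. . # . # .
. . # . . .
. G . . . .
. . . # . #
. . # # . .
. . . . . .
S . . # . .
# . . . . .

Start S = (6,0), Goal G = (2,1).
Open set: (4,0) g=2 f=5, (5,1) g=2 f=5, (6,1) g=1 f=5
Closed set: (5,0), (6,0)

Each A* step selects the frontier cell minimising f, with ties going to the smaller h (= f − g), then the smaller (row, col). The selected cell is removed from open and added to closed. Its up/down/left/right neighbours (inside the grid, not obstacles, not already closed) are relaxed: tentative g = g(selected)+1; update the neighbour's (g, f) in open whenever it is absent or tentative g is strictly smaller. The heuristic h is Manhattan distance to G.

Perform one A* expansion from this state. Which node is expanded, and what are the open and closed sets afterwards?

step 1: expand (4,0) (f=5, h=3) → closed; open now [(3,0) g=3 f=5, (4,1) g=3 f=5, (5,1) g=2 f=5, (6,1) g=1 f=5]

expanded=(4,0); open=[(3,0) g=3 f=5, (4,1) g=3 f=5, (5,1) g=2 f=5, (6,1) g=1 f=5]; closed=[(4,0), (5,0), (6,0)]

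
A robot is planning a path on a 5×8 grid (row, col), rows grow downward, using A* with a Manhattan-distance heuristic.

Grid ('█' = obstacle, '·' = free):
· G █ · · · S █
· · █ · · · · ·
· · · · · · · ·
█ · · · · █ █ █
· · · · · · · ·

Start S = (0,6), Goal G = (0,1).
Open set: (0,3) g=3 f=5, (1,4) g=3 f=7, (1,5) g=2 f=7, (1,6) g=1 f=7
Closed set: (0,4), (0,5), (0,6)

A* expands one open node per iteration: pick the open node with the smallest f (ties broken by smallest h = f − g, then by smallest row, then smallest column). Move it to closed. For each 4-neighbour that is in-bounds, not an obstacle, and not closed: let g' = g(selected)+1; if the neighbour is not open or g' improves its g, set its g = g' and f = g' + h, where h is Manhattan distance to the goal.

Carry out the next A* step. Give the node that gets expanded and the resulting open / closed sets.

step 1: expand (0,3) (f=5, h=2) → closed; open now [(1,3) g=4 f=7, (1,4) g=3 f=7, (1,5) g=2 f=7, (1,6) g=1 f=7]

expanded=(0,3); open=[(1,3) g=4 f=7, (1,4) g=3 f=7, (1,5) g=2 f=7, (1,6) g=1 f=7]; closed=[(0,3), (0,4), (0,5), (0,6)]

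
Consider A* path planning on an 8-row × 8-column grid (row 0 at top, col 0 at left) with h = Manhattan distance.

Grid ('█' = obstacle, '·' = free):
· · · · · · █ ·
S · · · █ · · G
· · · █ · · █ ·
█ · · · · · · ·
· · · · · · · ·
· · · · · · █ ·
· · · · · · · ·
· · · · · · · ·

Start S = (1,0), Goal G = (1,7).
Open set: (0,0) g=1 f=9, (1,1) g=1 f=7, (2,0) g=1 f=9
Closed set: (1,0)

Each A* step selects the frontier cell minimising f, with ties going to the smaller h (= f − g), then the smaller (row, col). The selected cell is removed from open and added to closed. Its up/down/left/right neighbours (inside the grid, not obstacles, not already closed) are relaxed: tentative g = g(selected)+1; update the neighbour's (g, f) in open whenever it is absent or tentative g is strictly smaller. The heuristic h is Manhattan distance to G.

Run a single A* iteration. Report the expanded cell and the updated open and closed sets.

expanded=(1,1); open=[(0,0) g=1 f=9, (0,1) g=2 f=9, (1,2) g=2 f=7, (2,0) g=1 f=9, (2,1) g=2 f=9]; closed=[(1,0), (1,1)]

step 1: expand (1,1) (f=7, h=6) → closed; open now [(0,0) g=1 f=9, (0,1) g=2 f=9, (1,2) g=2 f=7, (2,0) g=1 f=9, (2,1) g=2 f=9]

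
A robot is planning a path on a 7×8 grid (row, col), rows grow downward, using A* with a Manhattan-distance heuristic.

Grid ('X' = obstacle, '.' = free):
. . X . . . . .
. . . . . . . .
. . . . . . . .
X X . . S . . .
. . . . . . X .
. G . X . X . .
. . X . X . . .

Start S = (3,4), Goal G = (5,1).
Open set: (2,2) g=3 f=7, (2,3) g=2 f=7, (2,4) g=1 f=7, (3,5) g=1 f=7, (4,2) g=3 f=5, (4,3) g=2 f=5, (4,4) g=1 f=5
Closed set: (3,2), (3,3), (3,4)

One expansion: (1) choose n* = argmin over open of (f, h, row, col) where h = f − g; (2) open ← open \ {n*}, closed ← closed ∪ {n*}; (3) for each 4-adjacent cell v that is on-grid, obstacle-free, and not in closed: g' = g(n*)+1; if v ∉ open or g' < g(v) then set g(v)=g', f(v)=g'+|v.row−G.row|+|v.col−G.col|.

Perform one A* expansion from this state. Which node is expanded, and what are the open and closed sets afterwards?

expanded=(4,2); open=[(2,2) g=3 f=7, (2,3) g=2 f=7, (2,4) g=1 f=7, (3,5) g=1 f=7, (4,1) g=4 f=5, (4,3) g=2 f=5, (4,4) g=1 f=5, (5,2) g=4 f=5]; closed=[(3,2), (3,3), (3,4), (4,2)]

step 1: expand (4,2) (f=5, h=2) → closed; open now [(2,2) g=3 f=7, (2,3) g=2 f=7, (2,4) g=1 f=7, (3,5) g=1 f=7, (4,1) g=4 f=5, (4,3) g=2 f=5, (4,4) g=1 f=5, (5,2) g=4 f=5]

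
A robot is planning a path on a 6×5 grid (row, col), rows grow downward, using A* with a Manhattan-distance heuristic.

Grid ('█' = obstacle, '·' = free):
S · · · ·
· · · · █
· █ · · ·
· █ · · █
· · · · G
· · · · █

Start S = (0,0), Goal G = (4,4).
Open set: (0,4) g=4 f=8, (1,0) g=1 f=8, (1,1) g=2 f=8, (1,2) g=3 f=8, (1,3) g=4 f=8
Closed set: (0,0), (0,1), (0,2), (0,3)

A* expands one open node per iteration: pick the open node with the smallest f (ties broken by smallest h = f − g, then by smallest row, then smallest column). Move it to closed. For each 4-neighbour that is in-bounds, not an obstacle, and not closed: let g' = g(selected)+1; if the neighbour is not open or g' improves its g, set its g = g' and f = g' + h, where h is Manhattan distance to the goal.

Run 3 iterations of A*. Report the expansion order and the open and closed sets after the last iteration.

order=[(0,4) → (1,3) → (2,3)]; open=[(1,0) g=1 f=8, (1,1) g=2 f=8, (1,2) g=3 f=8, (2,2) g=6 f=10, (2,4) g=6 f=8, (3,3) g=6 f=8]; closed=[(0,0), (0,1), (0,2), (0,3), (0,4), (1,3), (2,3)]

step 1: expand (0,4) (f=8, h=4) → closed; open now [(1,0) g=1 f=8, (1,1) g=2 f=8, (1,2) g=3 f=8, (1,3) g=4 f=8]
step 2: expand (1,3) (f=8, h=4) → closed; open now [(1,0) g=1 f=8, (1,1) g=2 f=8, (1,2) g=3 f=8, (2,3) g=5 f=8]
step 3: expand (2,3) (f=8, h=3) → closed; open now [(1,0) g=1 f=8, (1,1) g=2 f=8, (1,2) g=3 f=8, (2,2) g=6 f=10, (2,4) g=6 f=8, (3,3) g=6 f=8]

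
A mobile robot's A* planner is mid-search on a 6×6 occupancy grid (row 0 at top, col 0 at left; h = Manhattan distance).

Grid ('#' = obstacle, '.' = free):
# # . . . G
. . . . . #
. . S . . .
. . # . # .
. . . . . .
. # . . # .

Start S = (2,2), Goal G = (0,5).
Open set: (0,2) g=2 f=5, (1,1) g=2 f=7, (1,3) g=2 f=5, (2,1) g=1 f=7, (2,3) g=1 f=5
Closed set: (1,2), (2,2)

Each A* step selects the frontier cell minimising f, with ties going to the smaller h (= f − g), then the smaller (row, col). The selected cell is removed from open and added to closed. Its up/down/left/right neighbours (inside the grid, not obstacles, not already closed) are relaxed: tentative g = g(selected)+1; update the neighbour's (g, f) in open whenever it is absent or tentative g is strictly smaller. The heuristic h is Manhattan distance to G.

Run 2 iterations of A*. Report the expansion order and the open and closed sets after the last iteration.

step 1: expand (0,2) (f=5, h=3) → closed; open now [(0,3) g=3 f=5, (1,1) g=2 f=7, (1,3) g=2 f=5, (2,1) g=1 f=7, (2,3) g=1 f=5]
step 2: expand (0,3) (f=5, h=2) → closed; open now [(0,4) g=4 f=5, (1,1) g=2 f=7, (1,3) g=2 f=5, (2,1) g=1 f=7, (2,3) g=1 f=5]

order=[(0,2) → (0,3)]; open=[(0,4) g=4 f=5, (1,1) g=2 f=7, (1,3) g=2 f=5, (2,1) g=1 f=7, (2,3) g=1 f=5]; closed=[(0,2), (0,3), (1,2), (2,2)]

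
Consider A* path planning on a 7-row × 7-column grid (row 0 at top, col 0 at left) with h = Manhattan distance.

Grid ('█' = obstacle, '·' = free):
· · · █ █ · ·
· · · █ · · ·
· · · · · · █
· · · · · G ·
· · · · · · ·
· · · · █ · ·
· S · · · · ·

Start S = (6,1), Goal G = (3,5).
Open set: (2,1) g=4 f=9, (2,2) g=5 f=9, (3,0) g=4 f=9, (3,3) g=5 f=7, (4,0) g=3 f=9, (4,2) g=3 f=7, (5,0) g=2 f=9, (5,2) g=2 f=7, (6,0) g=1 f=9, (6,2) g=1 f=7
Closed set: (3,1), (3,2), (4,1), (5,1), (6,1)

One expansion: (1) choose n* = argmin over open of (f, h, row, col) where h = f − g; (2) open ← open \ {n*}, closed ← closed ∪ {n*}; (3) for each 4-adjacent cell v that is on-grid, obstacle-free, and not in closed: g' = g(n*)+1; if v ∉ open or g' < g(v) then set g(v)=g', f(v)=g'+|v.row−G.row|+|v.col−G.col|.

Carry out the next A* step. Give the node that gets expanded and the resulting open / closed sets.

step 1: expand (3,3) (f=7, h=2) → closed; open now [(2,1) g=4 f=9, (2,2) g=5 f=9, (2,3) g=6 f=9, (3,0) g=4 f=9, (3,4) g=6 f=7, (4,0) g=3 f=9, (4,2) g=3 f=7, (4,3) g=6 f=9, (5,0) g=2 f=9, (5,2) g=2 f=7, (6,0) g=1 f=9, (6,2) g=1 f=7]

expanded=(3,3); open=[(2,1) g=4 f=9, (2,2) g=5 f=9, (2,3) g=6 f=9, (3,0) g=4 f=9, (3,4) g=6 f=7, (4,0) g=3 f=9, (4,2) g=3 f=7, (4,3) g=6 f=9, (5,0) g=2 f=9, (5,2) g=2 f=7, (6,0) g=1 f=9, (6,2) g=1 f=7]; closed=[(3,1), (3,2), (3,3), (4,1), (5,1), (6,1)]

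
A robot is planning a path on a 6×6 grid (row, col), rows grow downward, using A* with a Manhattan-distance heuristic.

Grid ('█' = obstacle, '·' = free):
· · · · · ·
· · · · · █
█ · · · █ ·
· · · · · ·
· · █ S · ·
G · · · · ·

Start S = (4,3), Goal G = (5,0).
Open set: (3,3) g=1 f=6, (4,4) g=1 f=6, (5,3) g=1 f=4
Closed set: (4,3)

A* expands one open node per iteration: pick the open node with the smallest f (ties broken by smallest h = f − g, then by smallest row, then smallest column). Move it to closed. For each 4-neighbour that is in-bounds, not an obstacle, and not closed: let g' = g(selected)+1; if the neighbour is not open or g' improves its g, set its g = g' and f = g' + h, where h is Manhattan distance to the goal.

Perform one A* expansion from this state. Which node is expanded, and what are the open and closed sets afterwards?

step 1: expand (5,3) (f=4, h=3) → closed; open now [(3,3) g=1 f=6, (4,4) g=1 f=6, (5,2) g=2 f=4, (5,4) g=2 f=6]

expanded=(5,3); open=[(3,3) g=1 f=6, (4,4) g=1 f=6, (5,2) g=2 f=4, (5,4) g=2 f=6]; closed=[(4,3), (5,3)]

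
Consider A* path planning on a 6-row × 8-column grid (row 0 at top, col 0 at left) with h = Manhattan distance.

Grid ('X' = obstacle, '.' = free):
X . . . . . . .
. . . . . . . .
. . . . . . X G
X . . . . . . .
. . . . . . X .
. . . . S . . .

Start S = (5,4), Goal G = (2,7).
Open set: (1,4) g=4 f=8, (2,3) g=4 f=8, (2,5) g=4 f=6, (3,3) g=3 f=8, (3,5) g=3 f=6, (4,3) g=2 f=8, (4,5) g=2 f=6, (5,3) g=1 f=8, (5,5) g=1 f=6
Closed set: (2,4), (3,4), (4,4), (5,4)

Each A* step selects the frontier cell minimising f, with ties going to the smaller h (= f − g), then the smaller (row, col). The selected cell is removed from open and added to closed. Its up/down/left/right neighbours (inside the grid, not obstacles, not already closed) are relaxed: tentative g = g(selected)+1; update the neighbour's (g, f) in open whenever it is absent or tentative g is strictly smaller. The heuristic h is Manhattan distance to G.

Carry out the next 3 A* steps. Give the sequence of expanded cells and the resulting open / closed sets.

order=[(2,5) → (3,5) → (3,6)]; open=[(1,4) g=4 f=8, (1,5) g=5 f=8, (2,3) g=4 f=8, (3,3) g=3 f=8, (3,7) g=5 f=6, (4,3) g=2 f=8, (4,5) g=2 f=6, (5,3) g=1 f=8, (5,5) g=1 f=6]; closed=[(2,4), (2,5), (3,4), (3,5), (3,6), (4,4), (5,4)]

step 1: expand (2,5) (f=6, h=2) → closed; open now [(1,4) g=4 f=8, (1,5) g=5 f=8, (2,3) g=4 f=8, (3,3) g=3 f=8, (3,5) g=3 f=6, (4,3) g=2 f=8, (4,5) g=2 f=6, (5,3) g=1 f=8, (5,5) g=1 f=6]
step 2: expand (3,5) (f=6, h=3) → closed; open now [(1,4) g=4 f=8, (1,5) g=5 f=8, (2,3) g=4 f=8, (3,3) g=3 f=8, (3,6) g=4 f=6, (4,3) g=2 f=8, (4,5) g=2 f=6, (5,3) g=1 f=8, (5,5) g=1 f=6]
step 3: expand (3,6) (f=6, h=2) → closed; open now [(1,4) g=4 f=8, (1,5) g=5 f=8, (2,3) g=4 f=8, (3,3) g=3 f=8, (3,7) g=5 f=6, (4,3) g=2 f=8, (4,5) g=2 f=6, (5,3) g=1 f=8, (5,5) g=1 f=6]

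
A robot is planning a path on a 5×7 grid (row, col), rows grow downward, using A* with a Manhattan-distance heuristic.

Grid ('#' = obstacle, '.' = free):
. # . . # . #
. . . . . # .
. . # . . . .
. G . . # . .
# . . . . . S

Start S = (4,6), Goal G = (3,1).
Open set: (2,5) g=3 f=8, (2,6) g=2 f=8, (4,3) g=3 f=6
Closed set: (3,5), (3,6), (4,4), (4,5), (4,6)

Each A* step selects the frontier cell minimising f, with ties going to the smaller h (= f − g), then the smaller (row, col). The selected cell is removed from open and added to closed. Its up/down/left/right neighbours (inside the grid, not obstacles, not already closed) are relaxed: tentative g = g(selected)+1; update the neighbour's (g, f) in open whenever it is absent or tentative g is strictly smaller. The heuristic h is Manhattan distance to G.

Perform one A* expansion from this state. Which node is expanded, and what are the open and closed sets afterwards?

step 1: expand (4,3) (f=6, h=3) → closed; open now [(2,5) g=3 f=8, (2,6) g=2 f=8, (3,3) g=4 f=6, (4,2) g=4 f=6]

expanded=(4,3); open=[(2,5) g=3 f=8, (2,6) g=2 f=8, (3,3) g=4 f=6, (4,2) g=4 f=6]; closed=[(3,5), (3,6), (4,3), (4,4), (4,5), (4,6)]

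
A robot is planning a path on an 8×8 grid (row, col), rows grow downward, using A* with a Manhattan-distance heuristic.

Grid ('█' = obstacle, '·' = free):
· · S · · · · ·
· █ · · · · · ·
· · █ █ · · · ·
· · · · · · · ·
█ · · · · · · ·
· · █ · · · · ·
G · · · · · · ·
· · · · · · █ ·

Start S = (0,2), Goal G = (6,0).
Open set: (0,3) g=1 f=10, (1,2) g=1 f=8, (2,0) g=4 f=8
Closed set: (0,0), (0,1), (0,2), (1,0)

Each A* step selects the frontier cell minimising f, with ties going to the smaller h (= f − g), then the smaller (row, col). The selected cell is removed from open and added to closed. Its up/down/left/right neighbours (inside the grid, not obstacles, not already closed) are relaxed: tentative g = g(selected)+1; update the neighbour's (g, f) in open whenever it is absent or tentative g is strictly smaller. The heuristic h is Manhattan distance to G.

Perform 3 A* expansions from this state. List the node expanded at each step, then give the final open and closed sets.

order=[(2,0) → (3,0) → (1,2)]; open=[(0,3) g=1 f=10, (1,3) g=2 f=10, (2,1) g=5 f=10, (3,1) g=6 f=10]; closed=[(0,0), (0,1), (0,2), (1,0), (1,2), (2,0), (3,0)]

step 1: expand (2,0) (f=8, h=4) → closed; open now [(0,3) g=1 f=10, (1,2) g=1 f=8, (2,1) g=5 f=10, (3,0) g=5 f=8]
step 2: expand (3,0) (f=8, h=3) → closed; open now [(0,3) g=1 f=10, (1,2) g=1 f=8, (2,1) g=5 f=10, (3,1) g=6 f=10]
step 3: expand (1,2) (f=8, h=7) → closed; open now [(0,3) g=1 f=10, (1,3) g=2 f=10, (2,1) g=5 f=10, (3,1) g=6 f=10]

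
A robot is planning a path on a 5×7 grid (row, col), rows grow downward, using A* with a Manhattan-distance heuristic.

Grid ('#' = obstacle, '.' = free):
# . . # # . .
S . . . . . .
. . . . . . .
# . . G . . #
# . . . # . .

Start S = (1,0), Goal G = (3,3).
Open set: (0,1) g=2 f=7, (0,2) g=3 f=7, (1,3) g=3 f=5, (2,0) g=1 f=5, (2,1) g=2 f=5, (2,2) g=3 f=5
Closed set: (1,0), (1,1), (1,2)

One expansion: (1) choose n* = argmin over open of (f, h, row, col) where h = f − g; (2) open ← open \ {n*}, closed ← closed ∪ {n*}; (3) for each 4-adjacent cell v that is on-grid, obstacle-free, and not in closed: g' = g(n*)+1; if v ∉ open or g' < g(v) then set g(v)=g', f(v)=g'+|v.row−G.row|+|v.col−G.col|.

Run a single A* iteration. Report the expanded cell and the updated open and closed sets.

step 1: expand (1,3) (f=5, h=2) → closed; open now [(0,1) g=2 f=7, (0,2) g=3 f=7, (1,4) g=4 f=7, (2,0) g=1 f=5, (2,1) g=2 f=5, (2,2) g=3 f=5, (2,3) g=4 f=5]

expanded=(1,3); open=[(0,1) g=2 f=7, (0,2) g=3 f=7, (1,4) g=4 f=7, (2,0) g=1 f=5, (2,1) g=2 f=5, (2,2) g=3 f=5, (2,3) g=4 f=5]; closed=[(1,0), (1,1), (1,2), (1,3)]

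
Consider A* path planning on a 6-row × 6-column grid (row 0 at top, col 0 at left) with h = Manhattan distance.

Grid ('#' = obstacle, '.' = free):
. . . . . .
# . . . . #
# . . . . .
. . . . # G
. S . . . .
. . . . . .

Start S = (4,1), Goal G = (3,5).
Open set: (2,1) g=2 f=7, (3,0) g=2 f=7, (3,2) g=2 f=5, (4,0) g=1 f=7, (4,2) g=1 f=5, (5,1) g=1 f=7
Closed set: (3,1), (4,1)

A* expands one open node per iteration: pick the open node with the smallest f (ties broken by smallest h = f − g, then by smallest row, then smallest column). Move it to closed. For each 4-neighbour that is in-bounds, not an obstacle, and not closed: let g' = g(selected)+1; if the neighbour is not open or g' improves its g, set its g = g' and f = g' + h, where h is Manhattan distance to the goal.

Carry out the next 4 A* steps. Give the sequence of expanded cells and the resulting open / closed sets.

step 1: expand (3,2) (f=5, h=3) → closed; open now [(2,1) g=2 f=7, (2,2) g=3 f=7, (3,0) g=2 f=7, (3,3) g=3 f=5, (4,0) g=1 f=7, (4,2) g=1 f=5, (5,1) g=1 f=7]
step 2: expand (3,3) (f=5, h=2) → closed; open now [(2,1) g=2 f=7, (2,2) g=3 f=7, (2,3) g=4 f=7, (3,0) g=2 f=7, (4,0) g=1 f=7, (4,2) g=1 f=5, (4,3) g=4 f=7, (5,1) g=1 f=7]
step 3: expand (4,2) (f=5, h=4) → closed; open now [(2,1) g=2 f=7, (2,2) g=3 f=7, (2,3) g=4 f=7, (3,0) g=2 f=7, (4,0) g=1 f=7, (4,3) g=2 f=5, (5,1) g=1 f=7, (5,2) g=2 f=7]
step 4: expand (4,3) (f=5, h=3) → closed; open now [(2,1) g=2 f=7, (2,2) g=3 f=7, (2,3) g=4 f=7, (3,0) g=2 f=7, (4,0) g=1 f=7, (4,4) g=3 f=5, (5,1) g=1 f=7, (5,2) g=2 f=7, (5,3) g=3 f=7]

order=[(3,2) → (3,3) → (4,2) → (4,3)]; open=[(2,1) g=2 f=7, (2,2) g=3 f=7, (2,3) g=4 f=7, (3,0) g=2 f=7, (4,0) g=1 f=7, (4,4) g=3 f=5, (5,1) g=1 f=7, (5,2) g=2 f=7, (5,3) g=3 f=7]; closed=[(3,1), (3,2), (3,3), (4,1), (4,2), (4,3)]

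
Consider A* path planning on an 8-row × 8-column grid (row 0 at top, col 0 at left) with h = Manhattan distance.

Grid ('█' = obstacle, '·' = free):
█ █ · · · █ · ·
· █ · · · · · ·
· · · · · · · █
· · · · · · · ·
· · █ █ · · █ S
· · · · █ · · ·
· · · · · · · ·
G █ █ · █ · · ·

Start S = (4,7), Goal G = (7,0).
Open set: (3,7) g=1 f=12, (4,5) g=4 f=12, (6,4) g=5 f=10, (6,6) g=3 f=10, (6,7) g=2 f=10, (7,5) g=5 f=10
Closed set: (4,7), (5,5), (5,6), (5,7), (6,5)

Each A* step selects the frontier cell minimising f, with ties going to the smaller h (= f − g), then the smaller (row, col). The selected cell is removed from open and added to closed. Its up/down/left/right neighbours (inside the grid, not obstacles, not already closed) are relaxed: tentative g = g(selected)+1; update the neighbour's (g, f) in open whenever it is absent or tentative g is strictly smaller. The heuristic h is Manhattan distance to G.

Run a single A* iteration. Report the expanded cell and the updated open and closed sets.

expanded=(6,4); open=[(3,7) g=1 f=12, (4,5) g=4 f=12, (6,3) g=6 f=10, (6,6) g=3 f=10, (6,7) g=2 f=10, (7,5) g=5 f=10]; closed=[(4,7), (5,5), (5,6), (5,7), (6,4), (6,5)]

step 1: expand (6,4) (f=10, h=5) → closed; open now [(3,7) g=1 f=12, (4,5) g=4 f=12, (6,3) g=6 f=10, (6,6) g=3 f=10, (6,7) g=2 f=10, (7,5) g=5 f=10]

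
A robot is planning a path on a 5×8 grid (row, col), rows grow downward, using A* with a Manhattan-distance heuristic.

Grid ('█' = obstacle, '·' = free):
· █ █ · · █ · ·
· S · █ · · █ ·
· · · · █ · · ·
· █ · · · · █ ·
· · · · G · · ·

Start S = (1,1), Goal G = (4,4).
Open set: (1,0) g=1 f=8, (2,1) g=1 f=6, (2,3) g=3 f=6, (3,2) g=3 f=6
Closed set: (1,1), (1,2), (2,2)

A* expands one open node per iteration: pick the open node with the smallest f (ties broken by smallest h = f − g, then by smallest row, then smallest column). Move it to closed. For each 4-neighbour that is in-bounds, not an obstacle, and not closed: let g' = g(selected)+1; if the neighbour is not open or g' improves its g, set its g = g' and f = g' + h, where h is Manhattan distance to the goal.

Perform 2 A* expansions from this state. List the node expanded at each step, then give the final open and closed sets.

order=[(2,3) → (3,3)]; open=[(1,0) g=1 f=8, (2,1) g=1 f=6, (3,2) g=3 f=6, (3,4) g=5 f=6, (4,3) g=5 f=6]; closed=[(1,1), (1,2), (2,2), (2,3), (3,3)]

step 1: expand (2,3) (f=6, h=3) → closed; open now [(1,0) g=1 f=8, (2,1) g=1 f=6, (3,2) g=3 f=6, (3,3) g=4 f=6]
step 2: expand (3,3) (f=6, h=2) → closed; open now [(1,0) g=1 f=8, (2,1) g=1 f=6, (3,2) g=3 f=6, (3,4) g=5 f=6, (4,3) g=5 f=6]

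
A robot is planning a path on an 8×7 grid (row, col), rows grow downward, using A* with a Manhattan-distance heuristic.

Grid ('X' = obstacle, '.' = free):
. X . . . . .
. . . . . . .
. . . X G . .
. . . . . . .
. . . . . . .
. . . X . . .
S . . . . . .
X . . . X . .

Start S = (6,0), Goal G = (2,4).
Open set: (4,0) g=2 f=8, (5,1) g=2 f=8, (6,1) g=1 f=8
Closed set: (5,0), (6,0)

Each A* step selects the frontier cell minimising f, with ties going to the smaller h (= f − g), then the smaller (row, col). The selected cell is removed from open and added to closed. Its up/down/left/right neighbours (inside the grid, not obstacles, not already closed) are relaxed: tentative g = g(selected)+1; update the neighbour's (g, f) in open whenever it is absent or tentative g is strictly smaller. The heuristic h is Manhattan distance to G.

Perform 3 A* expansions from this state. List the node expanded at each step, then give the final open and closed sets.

order=[(4,0) → (3,0) → (2,0)]; open=[(1,0) g=5 f=10, (2,1) g=5 f=8, (3,1) g=4 f=8, (4,1) g=3 f=8, (5,1) g=2 f=8, (6,1) g=1 f=8]; closed=[(2,0), (3,0), (4,0), (5,0), (6,0)]

step 1: expand (4,0) (f=8, h=6) → closed; open now [(3,0) g=3 f=8, (4,1) g=3 f=8, (5,1) g=2 f=8, (6,1) g=1 f=8]
step 2: expand (3,0) (f=8, h=5) → closed; open now [(2,0) g=4 f=8, (3,1) g=4 f=8, (4,1) g=3 f=8, (5,1) g=2 f=8, (6,1) g=1 f=8]
step 3: expand (2,0) (f=8, h=4) → closed; open now [(1,0) g=5 f=10, (2,1) g=5 f=8, (3,1) g=4 f=8, (4,1) g=3 f=8, (5,1) g=2 f=8, (6,1) g=1 f=8]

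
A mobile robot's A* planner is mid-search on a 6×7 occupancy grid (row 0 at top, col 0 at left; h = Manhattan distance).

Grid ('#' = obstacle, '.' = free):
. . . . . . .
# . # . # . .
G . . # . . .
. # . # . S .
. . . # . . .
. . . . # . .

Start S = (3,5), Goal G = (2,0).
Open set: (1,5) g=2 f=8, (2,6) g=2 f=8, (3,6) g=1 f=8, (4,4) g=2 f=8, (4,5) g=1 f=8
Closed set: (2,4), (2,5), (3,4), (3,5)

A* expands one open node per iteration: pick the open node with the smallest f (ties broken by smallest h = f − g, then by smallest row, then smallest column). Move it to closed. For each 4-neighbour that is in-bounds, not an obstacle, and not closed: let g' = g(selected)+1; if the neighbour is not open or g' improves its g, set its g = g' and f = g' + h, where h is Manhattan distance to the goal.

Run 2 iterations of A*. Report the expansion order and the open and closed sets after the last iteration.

order=[(1,5) → (2,6)]; open=[(0,5) g=3 f=10, (1,6) g=3 f=10, (3,6) g=1 f=8, (4,4) g=2 f=8, (4,5) g=1 f=8]; closed=[(1,5), (2,4), (2,5), (2,6), (3,4), (3,5)]

step 1: expand (1,5) (f=8, h=6) → closed; open now [(0,5) g=3 f=10, (1,6) g=3 f=10, (2,6) g=2 f=8, (3,6) g=1 f=8, (4,4) g=2 f=8, (4,5) g=1 f=8]
step 2: expand (2,6) (f=8, h=6) → closed; open now [(0,5) g=3 f=10, (1,6) g=3 f=10, (3,6) g=1 f=8, (4,4) g=2 f=8, (4,5) g=1 f=8]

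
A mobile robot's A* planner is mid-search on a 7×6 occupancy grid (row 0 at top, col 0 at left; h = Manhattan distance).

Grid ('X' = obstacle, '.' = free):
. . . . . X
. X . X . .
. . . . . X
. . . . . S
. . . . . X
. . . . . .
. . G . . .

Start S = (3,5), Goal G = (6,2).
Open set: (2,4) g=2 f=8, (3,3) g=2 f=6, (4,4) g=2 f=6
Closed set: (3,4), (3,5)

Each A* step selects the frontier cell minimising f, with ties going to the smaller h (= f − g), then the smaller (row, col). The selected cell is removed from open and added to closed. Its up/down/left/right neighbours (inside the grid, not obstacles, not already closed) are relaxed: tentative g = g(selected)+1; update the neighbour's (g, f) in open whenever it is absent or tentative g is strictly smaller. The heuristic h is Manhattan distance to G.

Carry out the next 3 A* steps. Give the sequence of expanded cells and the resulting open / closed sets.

order=[(3,3) → (3,2) → (4,2)]; open=[(2,2) g=4 f=8, (2,3) g=3 f=8, (2,4) g=2 f=8, (3,1) g=4 f=8, (4,1) g=5 f=8, (4,3) g=3 f=6, (4,4) g=2 f=6, (5,2) g=5 f=6]; closed=[(3,2), (3,3), (3,4), (3,5), (4,2)]

step 1: expand (3,3) (f=6, h=4) → closed; open now [(2,3) g=3 f=8, (2,4) g=2 f=8, (3,2) g=3 f=6, (4,3) g=3 f=6, (4,4) g=2 f=6]
step 2: expand (3,2) (f=6, h=3) → closed; open now [(2,2) g=4 f=8, (2,3) g=3 f=8, (2,4) g=2 f=8, (3,1) g=4 f=8, (4,2) g=4 f=6, (4,3) g=3 f=6, (4,4) g=2 f=6]
step 3: expand (4,2) (f=6, h=2) → closed; open now [(2,2) g=4 f=8, (2,3) g=3 f=8, (2,4) g=2 f=8, (3,1) g=4 f=8, (4,1) g=5 f=8, (4,3) g=3 f=6, (4,4) g=2 f=6, (5,2) g=5 f=6]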